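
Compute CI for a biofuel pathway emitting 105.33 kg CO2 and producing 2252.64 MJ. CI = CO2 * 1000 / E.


CI = CO2 * 1000 / E
= 105.33 * 1000 / 2252.64
= 46.7585 g CO2/MJ

46.7585 g CO2/MJ


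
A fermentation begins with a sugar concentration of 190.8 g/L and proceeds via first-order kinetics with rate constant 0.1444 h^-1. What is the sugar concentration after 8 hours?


S = S0 * exp(-k * t)
S = 190.8 * exp(-0.1444 * 8)
S = 60.1010 g/L

60.1010 g/L


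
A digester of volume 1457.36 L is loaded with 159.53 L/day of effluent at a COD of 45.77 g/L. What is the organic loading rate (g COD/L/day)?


OLR = Q * S / V
= 159.53 * 45.77 / 1457.36
= 5.0102 g/L/day

5.0102 g/L/day


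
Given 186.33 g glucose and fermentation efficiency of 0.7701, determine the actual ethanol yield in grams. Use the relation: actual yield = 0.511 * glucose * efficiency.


Actual ethanol: m = 0.511 * 186.33 * 0.7701
m = 73.3248 g

73.3248 g


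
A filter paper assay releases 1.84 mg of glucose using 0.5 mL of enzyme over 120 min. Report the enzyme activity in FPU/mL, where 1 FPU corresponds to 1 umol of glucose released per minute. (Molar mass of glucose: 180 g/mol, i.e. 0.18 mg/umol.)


Activity = glucose_mg / (0.18 mg/umol * V_mL * t_min)
= 1.84 / (0.18 * 0.5 * 120)
= 0.1704 FPU/mL

0.1704 FPU/mL


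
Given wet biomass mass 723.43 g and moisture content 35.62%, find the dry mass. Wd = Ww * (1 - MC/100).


Wd = Ww * (1 - MC/100)
= 723.43 * (1 - 35.62/100)
= 465.7442 g

465.7442 g


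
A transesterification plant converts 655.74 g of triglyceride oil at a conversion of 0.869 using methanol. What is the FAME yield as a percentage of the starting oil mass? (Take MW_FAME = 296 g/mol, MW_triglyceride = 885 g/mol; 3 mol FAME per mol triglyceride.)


m_FAME = oil * conv * (3 * 296 / 885) = oil * conv * (888/885)
= 655.74 * 0.869 * 888 / 885
= 571.7697 g
Y = m_FAME / oil * 100 = conv * (888/885) * 100
= 0.869 * 888 / 885 * 100
= 87.19%

87.19%


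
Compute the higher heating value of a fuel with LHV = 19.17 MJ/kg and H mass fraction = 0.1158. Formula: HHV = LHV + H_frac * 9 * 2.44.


HHV = LHV + H_frac * 9 * 2.44
= 19.17 + 0.1158 * 9 * 2.44
= 21.7130 MJ/kg

21.7130 MJ/kg


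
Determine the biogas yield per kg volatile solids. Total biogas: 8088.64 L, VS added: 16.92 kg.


Y = V / VS
= 8088.64 / 16.92
= 478.0520 L/kg VS

478.0520 L/kg VS


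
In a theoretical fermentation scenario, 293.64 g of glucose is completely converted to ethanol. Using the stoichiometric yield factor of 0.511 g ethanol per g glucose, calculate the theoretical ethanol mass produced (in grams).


Theoretical ethanol yield: m_EtOH = 0.511 * m_glucose
m_EtOH = 0.511 * 293.64 = 150.0500 g

150.0500 g


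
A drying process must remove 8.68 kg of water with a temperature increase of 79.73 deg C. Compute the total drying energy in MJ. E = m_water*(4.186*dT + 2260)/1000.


E = m_water * (4.186 * dT + 2260) / 1000
= 8.68 * (4.186 * 79.73 + 2260) / 1000
= 22.5137 MJ

22.5137 MJ


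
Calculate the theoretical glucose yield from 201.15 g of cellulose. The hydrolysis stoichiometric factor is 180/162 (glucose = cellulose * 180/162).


glucose = cellulose * 180/162
= 201.15 * 180/162
= 223.5000 g

223.5000 g


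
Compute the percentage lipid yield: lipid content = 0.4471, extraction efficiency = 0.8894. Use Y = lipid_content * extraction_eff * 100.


Y = lipid_content * extraction_eff * 100
= 0.4471 * 0.8894 * 100
= 39.7651%

39.7651%


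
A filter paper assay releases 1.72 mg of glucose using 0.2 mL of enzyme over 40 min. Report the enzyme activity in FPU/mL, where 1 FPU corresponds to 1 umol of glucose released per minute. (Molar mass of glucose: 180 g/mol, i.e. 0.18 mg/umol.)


Activity = glucose_mg / (0.18 mg/umol * V_mL * t_min)
= 1.72 / (0.18 * 0.2 * 40)
= 1.1944 FPU/mL

1.1944 FPU/mL


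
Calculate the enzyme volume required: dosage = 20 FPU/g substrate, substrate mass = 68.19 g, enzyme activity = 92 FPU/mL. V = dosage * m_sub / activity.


V = dosage * m_sub / activity
V = 20 * 68.19 / 92
V = 14.8239 mL

14.8239 mL


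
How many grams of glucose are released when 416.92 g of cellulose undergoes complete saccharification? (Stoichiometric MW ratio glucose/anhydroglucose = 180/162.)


glucose = cellulose * 180/162
= 416.92 * 180/162
= 463.2444 g

463.2444 g


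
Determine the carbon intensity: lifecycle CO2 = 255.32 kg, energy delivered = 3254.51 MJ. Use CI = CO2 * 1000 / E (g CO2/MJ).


CI = CO2 * 1000 / E
= 255.32 * 1000 / 3254.51
= 78.4511 g CO2/MJ

78.4511 g CO2/MJ


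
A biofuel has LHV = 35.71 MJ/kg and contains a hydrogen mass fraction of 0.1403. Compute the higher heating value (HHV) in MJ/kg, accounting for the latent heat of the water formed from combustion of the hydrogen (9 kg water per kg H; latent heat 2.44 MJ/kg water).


HHV = LHV + H_frac * 9 * 2.44
= 35.71 + 0.1403 * 9 * 2.44
= 38.7910 MJ/kg

38.7910 MJ/kg


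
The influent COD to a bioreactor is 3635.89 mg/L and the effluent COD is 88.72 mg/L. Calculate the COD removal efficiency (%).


eta = (COD_in - COD_out) / COD_in * 100
= (3635.89 - 88.72) / 3635.89 * 100
= 97.5599%

97.5599%


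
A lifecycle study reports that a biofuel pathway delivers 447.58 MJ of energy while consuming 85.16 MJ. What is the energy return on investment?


EROI = E_out / E_in
= 447.58 / 85.16
= 5.2558

5.2558


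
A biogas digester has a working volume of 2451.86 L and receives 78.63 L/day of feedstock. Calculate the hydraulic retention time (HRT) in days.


HRT = V / Q
= 2451.86 / 78.63
= 31.1822 days

31.1822 days


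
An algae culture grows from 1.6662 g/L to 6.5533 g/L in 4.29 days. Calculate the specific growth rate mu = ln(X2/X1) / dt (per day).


mu = ln(X2/X1) / dt
= ln(6.5533/1.6662) / 4.29
= 0.3192 per day

0.3192 per day


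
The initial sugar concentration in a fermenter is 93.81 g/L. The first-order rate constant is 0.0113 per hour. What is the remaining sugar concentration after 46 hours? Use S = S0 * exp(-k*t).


S = S0 * exp(-k * t)
S = 93.81 * exp(-0.0113 * 46)
S = 55.7831 g/L

55.7831 g/L


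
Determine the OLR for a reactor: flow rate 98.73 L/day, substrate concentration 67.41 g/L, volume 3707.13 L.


OLR = Q * S / V
= 98.73 * 67.41 / 3707.13
= 1.7953 g/L/day

1.7953 g/L/day


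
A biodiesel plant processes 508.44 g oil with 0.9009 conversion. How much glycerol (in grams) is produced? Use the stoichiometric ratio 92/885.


glycerol = oil * conv * (92/885)
= 508.44 * 0.9009 * 92 / 885
= 47.6169 g

47.6169 g


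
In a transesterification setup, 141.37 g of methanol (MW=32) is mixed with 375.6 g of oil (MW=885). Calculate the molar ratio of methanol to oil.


Molar ratio = n_MeOH / n_oil = (MeOH/32) / (oil/885) = (MeOH * 885) / (32 * oil)
= (141.37 * 885) / (32 * 375.6)
= 10.4094

10.4094


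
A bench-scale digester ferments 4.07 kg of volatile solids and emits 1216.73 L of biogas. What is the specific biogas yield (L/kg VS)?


Y = V / VS
= 1216.73 / 4.07
= 298.9509 L/kg VS

298.9509 L/kg VS


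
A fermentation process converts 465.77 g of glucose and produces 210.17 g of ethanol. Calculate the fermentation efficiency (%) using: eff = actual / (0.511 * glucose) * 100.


Fermentation efficiency = (actual / (0.511 * glucose)) * 100
= (210.17 / (0.511 * 465.77)) * 100
= 88.3036%

88.3036%


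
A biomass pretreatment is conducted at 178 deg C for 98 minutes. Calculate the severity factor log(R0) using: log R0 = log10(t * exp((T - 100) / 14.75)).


logR0 = log10(t * exp((T - 100) / 14.75))
= log10(98 * exp((178 - 100) / 14.75))
= 4.2878

4.2878


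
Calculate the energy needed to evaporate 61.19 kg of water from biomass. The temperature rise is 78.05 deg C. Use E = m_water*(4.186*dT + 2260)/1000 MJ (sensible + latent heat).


E = m_water * (4.186 * dT + 2260) / 1000
= 61.19 * (4.186 * 78.05 + 2260) / 1000
= 158.2812 MJ

158.2812 MJ


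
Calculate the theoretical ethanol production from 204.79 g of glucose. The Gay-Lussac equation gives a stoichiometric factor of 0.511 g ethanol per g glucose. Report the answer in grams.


Theoretical ethanol yield: m_EtOH = 0.511 * m_glucose
m_EtOH = 0.511 * 204.79 = 104.6477 g

104.6477 g


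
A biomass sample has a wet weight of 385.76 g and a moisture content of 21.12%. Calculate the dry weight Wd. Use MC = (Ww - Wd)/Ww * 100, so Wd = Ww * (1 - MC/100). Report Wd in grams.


Wd = Ww * (1 - MC/100)
= 385.76 * (1 - 21.12/100)
= 304.2875 g

304.2875 g


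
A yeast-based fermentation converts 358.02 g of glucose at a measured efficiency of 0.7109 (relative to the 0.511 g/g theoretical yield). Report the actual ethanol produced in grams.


Actual ethanol: m = 0.511 * 358.02 * 0.7109
m = 130.0579 g

130.0579 g


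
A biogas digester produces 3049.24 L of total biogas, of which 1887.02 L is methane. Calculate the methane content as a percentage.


CH4% = V_CH4 / V_total * 100
= 1887.02 / 3049.24 * 100
= 61.8849%

61.8849%


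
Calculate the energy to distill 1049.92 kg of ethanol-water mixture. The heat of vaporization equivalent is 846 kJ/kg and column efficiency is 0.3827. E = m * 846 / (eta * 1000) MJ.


E = m * 846 / (eta * 1000)
= 1049.92 * 846 / (0.3827 * 1000)
= 2320.9624 MJ

2320.9624 MJ


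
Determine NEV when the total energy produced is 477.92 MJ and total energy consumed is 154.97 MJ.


NEV = E_out - E_in
= 477.92 - 154.97
= 322.9500 MJ

322.9500 MJ


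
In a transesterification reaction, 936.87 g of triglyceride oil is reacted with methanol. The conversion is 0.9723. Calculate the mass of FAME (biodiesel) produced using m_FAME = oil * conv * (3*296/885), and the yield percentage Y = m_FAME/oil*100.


m_FAME = oil * conv * (3 * 296 / 885) = oil * conv * (888/885)
= 936.87 * 0.9723 * 888 / 885
= 914.0066 g
Y = m_FAME / oil * 100 = conv * (888/885) * 100
= 0.9723 * 888 / 885 * 100
= 97.56%

914.0066 g FAME; Y = 97.56%


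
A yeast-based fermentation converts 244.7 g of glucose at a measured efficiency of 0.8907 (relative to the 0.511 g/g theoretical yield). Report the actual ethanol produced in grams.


Actual ethanol: m = 0.511 * 244.7 * 0.8907
m = 111.3746 g

111.3746 g


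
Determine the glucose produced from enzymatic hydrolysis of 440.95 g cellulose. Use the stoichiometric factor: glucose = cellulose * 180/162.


glucose = cellulose * 180/162
= 440.95 * 180/162
= 489.9444 g

489.9444 g


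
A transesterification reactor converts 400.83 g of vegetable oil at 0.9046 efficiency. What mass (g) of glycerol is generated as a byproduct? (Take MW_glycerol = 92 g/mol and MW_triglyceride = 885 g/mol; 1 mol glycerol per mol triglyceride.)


glycerol = oil * conv * (92/885)
= 400.83 * 0.9046 * 92 / 885
= 37.6931 g

37.6931 g


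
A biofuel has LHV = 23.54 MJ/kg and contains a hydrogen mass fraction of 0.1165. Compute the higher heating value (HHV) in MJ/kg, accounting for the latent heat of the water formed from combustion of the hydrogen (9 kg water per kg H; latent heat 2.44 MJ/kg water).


HHV = LHV + H_frac * 9 * 2.44
= 23.54 + 0.1165 * 9 * 2.44
= 26.0983 MJ/kg

26.0983 MJ/kg


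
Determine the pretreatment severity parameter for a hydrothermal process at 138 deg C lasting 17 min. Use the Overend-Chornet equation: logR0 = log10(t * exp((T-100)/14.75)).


logR0 = log10(t * exp((T - 100) / 14.75))
= log10(17 * exp((138 - 100) / 14.75))
= 2.3493

2.3493


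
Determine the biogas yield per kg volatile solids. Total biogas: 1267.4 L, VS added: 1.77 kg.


Y = V / VS
= 1267.4 / 1.77
= 716.0452 L/kg VS

716.0452 L/kg VS


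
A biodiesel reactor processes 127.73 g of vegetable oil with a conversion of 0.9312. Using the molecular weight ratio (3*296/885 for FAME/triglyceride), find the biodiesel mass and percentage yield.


m_FAME = oil * conv * (3 * 296 / 885) = oil * conv * (888/885)
= 127.73 * 0.9312 * 888 / 885
= 119.3454 g
Y = m_FAME / oil * 100 = conv * (888/885) * 100
= 0.9312 * 888 / 885 * 100
= 93.44%

119.3454 g FAME; Y = 93.44%


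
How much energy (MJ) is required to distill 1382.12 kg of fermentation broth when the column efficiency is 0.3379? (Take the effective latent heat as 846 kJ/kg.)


E = m * 846 / (eta * 1000)
= 1382.12 * 846 / (0.3379 * 1000)
= 3460.4129 MJ

3460.4129 MJ


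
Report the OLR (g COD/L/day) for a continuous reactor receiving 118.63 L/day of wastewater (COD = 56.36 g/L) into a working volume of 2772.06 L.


OLR = Q * S / V
= 118.63 * 56.36 / 2772.06
= 2.4119 g/L/day

2.4119 g/L/day


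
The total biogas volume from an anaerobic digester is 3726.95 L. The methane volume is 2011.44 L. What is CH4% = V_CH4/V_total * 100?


CH4% = V_CH4 / V_total * 100
= 2011.44 / 3726.95 * 100
= 53.9701%

53.9701%


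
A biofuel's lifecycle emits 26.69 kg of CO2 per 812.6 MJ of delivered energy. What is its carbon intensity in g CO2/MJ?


CI = CO2 * 1000 / E
= 26.69 * 1000 / 812.6
= 32.8452 g CO2/MJ

32.8452 g CO2/MJ


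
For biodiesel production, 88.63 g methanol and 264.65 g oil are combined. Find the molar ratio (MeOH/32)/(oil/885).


Molar ratio = n_MeOH / n_oil = (MeOH/32) / (oil/885) = (MeOH * 885) / (32 * oil)
= (88.63 * 885) / (32 * 264.65)
= 9.2619

9.2619


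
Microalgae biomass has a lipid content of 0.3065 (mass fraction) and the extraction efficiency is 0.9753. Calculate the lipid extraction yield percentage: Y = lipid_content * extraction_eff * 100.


Y = lipid_content * extraction_eff * 100
= 0.3065 * 0.9753 * 100
= 29.8929%

29.8929%


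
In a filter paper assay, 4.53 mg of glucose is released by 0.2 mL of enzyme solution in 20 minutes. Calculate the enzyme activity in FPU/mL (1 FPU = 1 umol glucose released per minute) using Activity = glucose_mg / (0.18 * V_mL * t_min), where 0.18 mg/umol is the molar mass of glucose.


Activity = glucose_mg / (0.18 mg/umol * V_mL * t_min)
= 4.53 / (0.18 * 0.2 * 20)
= 6.2917 FPU/mL

6.2917 FPU/mL


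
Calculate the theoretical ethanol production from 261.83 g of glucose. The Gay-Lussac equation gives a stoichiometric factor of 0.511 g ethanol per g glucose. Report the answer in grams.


Theoretical ethanol yield: m_EtOH = 0.511 * m_glucose
m_EtOH = 0.511 * 261.83 = 133.7951 g

133.7951 g


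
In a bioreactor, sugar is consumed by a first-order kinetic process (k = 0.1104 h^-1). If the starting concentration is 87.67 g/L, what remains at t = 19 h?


S = S0 * exp(-k * t)
S = 87.67 * exp(-0.1104 * 19)
S = 10.7616 g/L

10.7616 g/L


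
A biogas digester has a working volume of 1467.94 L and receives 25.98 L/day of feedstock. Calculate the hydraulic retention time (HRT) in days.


HRT = V / Q
= 1467.94 / 25.98
= 56.5027 days

56.5027 days


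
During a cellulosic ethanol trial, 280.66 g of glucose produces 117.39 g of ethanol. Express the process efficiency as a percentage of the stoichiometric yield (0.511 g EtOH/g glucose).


Fermentation efficiency = (actual / (0.511 * glucose)) * 100
= (117.39 / (0.511 * 280.66)) * 100
= 81.8521%

81.8521%


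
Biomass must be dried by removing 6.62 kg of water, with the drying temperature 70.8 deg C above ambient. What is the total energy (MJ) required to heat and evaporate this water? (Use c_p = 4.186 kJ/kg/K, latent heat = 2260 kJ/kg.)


E = m_water * (4.186 * dT + 2260) / 1000
= 6.62 * (4.186 * 70.8 + 2260) / 1000
= 16.9232 MJ

16.9232 MJ


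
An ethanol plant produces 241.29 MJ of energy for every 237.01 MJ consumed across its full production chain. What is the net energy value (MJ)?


NEV = E_out - E_in
= 241.29 - 237.01
= 4.2800 MJ

4.2800 MJ


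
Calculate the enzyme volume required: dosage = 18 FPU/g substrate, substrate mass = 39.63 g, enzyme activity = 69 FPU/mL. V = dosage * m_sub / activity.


V = dosage * m_sub / activity
V = 18 * 39.63 / 69
V = 10.3383 mL

10.3383 mL


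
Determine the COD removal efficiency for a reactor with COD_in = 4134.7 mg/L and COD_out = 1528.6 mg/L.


eta = (COD_in - COD_out) / COD_in * 100
= (4134.7 - 1528.6) / 4134.7 * 100
= 63.0300%

63.0300%


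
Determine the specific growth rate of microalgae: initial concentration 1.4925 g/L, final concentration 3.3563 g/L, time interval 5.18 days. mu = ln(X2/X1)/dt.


mu = ln(X2/X1) / dt
= ln(3.3563/1.4925) / 5.18
= 0.1564 per day

0.1564 per day


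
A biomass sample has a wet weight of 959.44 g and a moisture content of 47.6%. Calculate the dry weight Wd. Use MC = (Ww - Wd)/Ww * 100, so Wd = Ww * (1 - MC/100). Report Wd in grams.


Wd = Ww * (1 - MC/100)
= 959.44 * (1 - 47.6/100)
= 502.7466 g

502.7466 g


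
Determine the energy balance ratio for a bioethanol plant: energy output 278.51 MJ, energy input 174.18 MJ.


EROI = E_out / E_in
= 278.51 / 174.18
= 1.5990

1.5990


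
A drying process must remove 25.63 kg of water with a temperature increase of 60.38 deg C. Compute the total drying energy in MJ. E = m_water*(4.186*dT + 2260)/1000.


E = m_water * (4.186 * dT + 2260) / 1000
= 25.63 * (4.186 * 60.38 + 2260) / 1000
= 64.4018 MJ

64.4018 MJ


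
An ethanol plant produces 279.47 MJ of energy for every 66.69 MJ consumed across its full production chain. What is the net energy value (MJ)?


NEV = E_out - E_in
= 279.47 - 66.69
= 212.7800 MJ

212.7800 MJ


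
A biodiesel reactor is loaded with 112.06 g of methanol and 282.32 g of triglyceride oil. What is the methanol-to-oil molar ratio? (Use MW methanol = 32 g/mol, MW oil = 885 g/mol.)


Molar ratio = n_MeOH / n_oil = (MeOH/32) / (oil/885) = (MeOH * 885) / (32 * oil)
= (112.06 * 885) / (32 * 282.32)
= 10.9775

10.9775


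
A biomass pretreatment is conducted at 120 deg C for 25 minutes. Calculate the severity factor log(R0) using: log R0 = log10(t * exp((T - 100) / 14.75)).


logR0 = log10(t * exp((T - 100) / 14.75))
= log10(25 * exp((120 - 100) / 14.75))
= 1.9868

1.9868


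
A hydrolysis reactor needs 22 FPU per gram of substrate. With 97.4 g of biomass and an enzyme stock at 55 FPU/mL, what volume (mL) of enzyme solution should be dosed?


V = dosage * m_sub / activity
V = 22 * 97.4 / 55
V = 38.9600 mL

38.9600 mL


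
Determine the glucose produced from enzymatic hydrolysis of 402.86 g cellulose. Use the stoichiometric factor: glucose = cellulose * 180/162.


glucose = cellulose * 180/162
= 402.86 * 180/162
= 447.6222 g

447.6222 g


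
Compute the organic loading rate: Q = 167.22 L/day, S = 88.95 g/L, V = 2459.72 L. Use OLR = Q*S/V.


OLR = Q * S / V
= 167.22 * 88.95 / 2459.72
= 6.0471 g/L/day

6.0471 g/L/day


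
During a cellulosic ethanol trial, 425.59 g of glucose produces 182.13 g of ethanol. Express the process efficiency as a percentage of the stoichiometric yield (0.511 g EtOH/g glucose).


Fermentation efficiency = (actual / (0.511 * glucose)) * 100
= (182.13 / (0.511 * 425.59)) * 100
= 83.7470%

83.7470%


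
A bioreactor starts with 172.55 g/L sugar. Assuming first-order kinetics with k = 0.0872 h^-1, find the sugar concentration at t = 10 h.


S = S0 * exp(-k * t)
S = 172.55 * exp(-0.0872 * 10)
S = 72.1457 g/L

72.1457 g/L


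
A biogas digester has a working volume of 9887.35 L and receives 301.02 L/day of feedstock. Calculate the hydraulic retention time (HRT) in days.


HRT = V / Q
= 9887.35 / 301.02
= 32.8462 days

32.8462 days


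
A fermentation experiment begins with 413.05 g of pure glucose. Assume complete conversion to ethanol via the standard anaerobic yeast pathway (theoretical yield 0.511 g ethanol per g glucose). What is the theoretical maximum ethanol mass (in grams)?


Theoretical ethanol yield: m_EtOH = 0.511 * m_glucose
m_EtOH = 0.511 * 413.05 = 211.0686 g

211.0686 g


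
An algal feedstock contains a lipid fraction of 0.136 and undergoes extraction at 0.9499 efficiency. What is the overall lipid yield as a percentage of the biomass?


Y = lipid_content * extraction_eff * 100
= 0.136 * 0.9499 * 100
= 12.9186%

12.9186%


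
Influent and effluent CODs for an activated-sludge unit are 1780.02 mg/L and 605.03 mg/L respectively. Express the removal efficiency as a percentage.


eta = (COD_in - COD_out) / COD_in * 100
= (1780.02 - 605.03) / 1780.02 * 100
= 66.0099%

66.0099%


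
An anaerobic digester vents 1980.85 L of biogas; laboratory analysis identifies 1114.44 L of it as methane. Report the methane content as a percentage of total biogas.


CH4% = V_CH4 / V_total * 100
= 1114.44 / 1980.85 * 100
= 56.2607%

56.2607%


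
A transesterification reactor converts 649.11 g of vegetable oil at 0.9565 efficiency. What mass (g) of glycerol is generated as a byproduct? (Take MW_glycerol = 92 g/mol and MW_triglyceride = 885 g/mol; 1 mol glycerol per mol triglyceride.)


glycerol = oil * conv * (92/885)
= 649.11 * 0.9565 * 92 / 885
= 64.5428 g

64.5428 g


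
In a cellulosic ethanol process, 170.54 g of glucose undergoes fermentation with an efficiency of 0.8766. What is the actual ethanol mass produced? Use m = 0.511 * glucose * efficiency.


Actual ethanol: m = 0.511 * 170.54 * 0.8766
m = 76.3921 g

76.3921 g


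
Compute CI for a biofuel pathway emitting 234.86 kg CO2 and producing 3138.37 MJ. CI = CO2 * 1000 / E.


CI = CO2 * 1000 / E
= 234.86 * 1000 / 3138.37
= 74.8350 g CO2/MJ

74.8350 g CO2/MJ


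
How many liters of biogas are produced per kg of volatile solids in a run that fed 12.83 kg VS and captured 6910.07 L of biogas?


Y = V / VS
= 6910.07 / 12.83
= 538.5869 L/kg VS

538.5869 L/kg VS


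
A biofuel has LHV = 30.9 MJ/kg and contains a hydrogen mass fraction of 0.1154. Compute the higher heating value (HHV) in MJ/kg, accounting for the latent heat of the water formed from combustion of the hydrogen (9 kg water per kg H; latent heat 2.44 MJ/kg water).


HHV = LHV + H_frac * 9 * 2.44
= 30.9 + 0.1154 * 9 * 2.44
= 33.4342 MJ/kg

33.4342 MJ/kg


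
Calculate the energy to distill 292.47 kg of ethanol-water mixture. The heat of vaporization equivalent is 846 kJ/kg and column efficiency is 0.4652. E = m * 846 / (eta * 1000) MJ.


E = m * 846 / (eta * 1000)
= 292.47 * 846 / (0.4652 * 1000)
= 531.8779 MJ

531.8779 MJ


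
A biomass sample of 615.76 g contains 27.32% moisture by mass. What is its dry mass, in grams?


Wd = Ww * (1 - MC/100)
= 615.76 * (1 - 27.32/100)
= 447.5344 g

447.5344 g


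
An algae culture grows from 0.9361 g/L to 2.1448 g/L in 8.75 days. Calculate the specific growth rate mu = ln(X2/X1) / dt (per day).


mu = ln(X2/X1) / dt
= ln(2.1448/0.9361) / 8.75
= 0.0948 per day

0.0948 per day


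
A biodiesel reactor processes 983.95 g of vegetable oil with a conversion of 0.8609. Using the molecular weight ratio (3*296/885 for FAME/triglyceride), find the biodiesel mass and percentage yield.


m_FAME = oil * conv * (3 * 296 / 885) = oil * conv * (888/885)
= 983.95 * 0.8609 * 888 / 885
= 849.9540 g
Y = m_FAME / oil * 100 = conv * (888/885) * 100
= 0.8609 * 888 / 885 * 100
= 86.38%

849.9540 g FAME; Y = 86.38%


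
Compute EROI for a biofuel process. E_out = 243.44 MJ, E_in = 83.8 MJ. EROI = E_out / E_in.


EROI = E_out / E_in
= 243.44 / 83.8
= 2.9050

2.9050


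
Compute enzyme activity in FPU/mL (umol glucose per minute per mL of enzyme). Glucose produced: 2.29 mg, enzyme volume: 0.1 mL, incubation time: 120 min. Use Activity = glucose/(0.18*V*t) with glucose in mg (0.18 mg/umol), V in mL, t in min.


Activity = glucose_mg / (0.18 mg/umol * V_mL * t_min)
= 2.29 / (0.18 * 0.1 * 120)
= 1.0602 FPU/mL

1.0602 FPU/mL


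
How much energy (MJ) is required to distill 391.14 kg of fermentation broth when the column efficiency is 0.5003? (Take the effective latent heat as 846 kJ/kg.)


E = m * 846 / (eta * 1000)
= 391.14 * 846 / (0.5003 * 1000)
= 661.4120 MJ

661.4120 MJ


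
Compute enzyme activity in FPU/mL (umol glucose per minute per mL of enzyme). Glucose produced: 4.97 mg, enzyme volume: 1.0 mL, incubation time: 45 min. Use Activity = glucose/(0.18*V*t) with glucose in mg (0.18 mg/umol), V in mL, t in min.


Activity = glucose_mg / (0.18 mg/umol * V_mL * t_min)
= 4.97 / (0.18 * 1.0 * 45)
= 0.6136 FPU/mL

0.6136 FPU/mL


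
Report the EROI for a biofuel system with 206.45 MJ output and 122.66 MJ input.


EROI = E_out / E_in
= 206.45 / 122.66
= 1.6831

1.6831


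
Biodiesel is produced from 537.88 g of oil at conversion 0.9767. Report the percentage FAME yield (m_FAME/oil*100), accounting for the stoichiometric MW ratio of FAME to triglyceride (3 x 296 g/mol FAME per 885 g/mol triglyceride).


m_FAME = oil * conv * (3 * 296 / 885) = oil * conv * (888/885)
= 537.88 * 0.9767 * 888 / 885
= 527.1282 g
Y = m_FAME / oil * 100 = conv * (888/885) * 100
= 0.9767 * 888 / 885 * 100
= 98.00%

98.00%


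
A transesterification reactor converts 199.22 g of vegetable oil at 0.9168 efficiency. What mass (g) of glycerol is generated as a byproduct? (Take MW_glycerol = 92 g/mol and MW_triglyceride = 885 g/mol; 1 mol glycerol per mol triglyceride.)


glycerol = oil * conv * (92/885)
= 199.22 * 0.9168 * 92 / 885
= 18.9868 g

18.9868 g


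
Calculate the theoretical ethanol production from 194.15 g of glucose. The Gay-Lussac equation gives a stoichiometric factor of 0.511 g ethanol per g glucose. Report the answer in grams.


Theoretical ethanol yield: m_EtOH = 0.511 * m_glucose
m_EtOH = 0.511 * 194.15 = 99.2107 g

99.2107 g


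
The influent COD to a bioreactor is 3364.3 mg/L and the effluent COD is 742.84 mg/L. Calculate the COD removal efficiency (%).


eta = (COD_in - COD_out) / COD_in * 100
= (3364.3 - 742.84) / 3364.3 * 100
= 77.9199%

77.9199%


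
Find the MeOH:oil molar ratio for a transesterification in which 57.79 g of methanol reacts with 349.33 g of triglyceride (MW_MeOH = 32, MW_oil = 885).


Molar ratio = n_MeOH / n_oil = (MeOH/32) / (oil/885) = (MeOH * 885) / (32 * oil)
= (57.79 * 885) / (32 * 349.33)
= 4.5752

4.5752


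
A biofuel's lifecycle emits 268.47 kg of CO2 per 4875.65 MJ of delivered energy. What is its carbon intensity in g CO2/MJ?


CI = CO2 * 1000 / E
= 268.47 * 1000 / 4875.65
= 55.0634 g CO2/MJ

55.0634 g CO2/MJ


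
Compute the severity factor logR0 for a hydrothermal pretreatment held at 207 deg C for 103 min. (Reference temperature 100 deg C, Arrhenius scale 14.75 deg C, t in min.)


logR0 = log10(t * exp((T - 100) / 14.75))
= log10(103 * exp((207 - 100) / 14.75))
= 5.1633

5.1633


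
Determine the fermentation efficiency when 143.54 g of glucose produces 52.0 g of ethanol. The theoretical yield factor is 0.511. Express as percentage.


Fermentation efficiency = (actual / (0.511 * glucose)) * 100
= (52.0 / (0.511 * 143.54)) * 100
= 70.8940%

70.8940%


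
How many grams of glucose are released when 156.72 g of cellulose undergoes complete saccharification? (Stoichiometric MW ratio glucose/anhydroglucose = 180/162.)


glucose = cellulose * 180/162
= 156.72 * 180/162
= 174.1333 g

174.1333 g


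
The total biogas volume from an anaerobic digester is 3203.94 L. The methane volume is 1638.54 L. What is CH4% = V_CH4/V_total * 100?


CH4% = V_CH4 / V_total * 100
= 1638.54 / 3203.94 * 100
= 51.1414%

51.1414%


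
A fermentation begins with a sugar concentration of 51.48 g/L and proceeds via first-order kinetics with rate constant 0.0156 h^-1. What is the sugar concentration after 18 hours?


S = S0 * exp(-k * t)
S = 51.48 * exp(-0.0156 * 18)
S = 38.8766 g/L

38.8766 g/L


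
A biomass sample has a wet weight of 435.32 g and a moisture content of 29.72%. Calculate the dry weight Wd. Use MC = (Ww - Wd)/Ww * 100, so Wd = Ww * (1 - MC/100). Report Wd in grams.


Wd = Ww * (1 - MC/100)
= 435.32 * (1 - 29.72/100)
= 305.9429 g

305.9429 g


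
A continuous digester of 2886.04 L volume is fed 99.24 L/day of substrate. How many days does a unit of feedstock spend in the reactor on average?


HRT = V / Q
= 2886.04 / 99.24
= 29.0814 days

29.0814 days


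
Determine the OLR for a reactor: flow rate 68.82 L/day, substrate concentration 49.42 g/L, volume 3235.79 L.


OLR = Q * S / V
= 68.82 * 49.42 / 3235.79
= 1.0511 g/L/day

1.0511 g/L/day


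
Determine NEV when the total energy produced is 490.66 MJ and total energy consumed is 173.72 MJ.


NEV = E_out - E_in
= 490.66 - 173.72
= 316.9400 MJ

316.9400 MJ


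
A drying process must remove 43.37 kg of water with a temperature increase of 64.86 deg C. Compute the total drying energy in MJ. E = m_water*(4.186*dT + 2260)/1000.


E = m_water * (4.186 * dT + 2260) / 1000
= 43.37 * (4.186 * 64.86 + 2260) / 1000
= 109.7913 MJ

109.7913 MJ


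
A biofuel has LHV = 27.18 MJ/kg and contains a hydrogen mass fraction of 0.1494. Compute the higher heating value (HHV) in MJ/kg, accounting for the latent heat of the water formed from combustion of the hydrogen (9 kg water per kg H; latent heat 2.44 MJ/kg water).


HHV = LHV + H_frac * 9 * 2.44
= 27.18 + 0.1494 * 9 * 2.44
= 30.4608 MJ/kg

30.4608 MJ/kg


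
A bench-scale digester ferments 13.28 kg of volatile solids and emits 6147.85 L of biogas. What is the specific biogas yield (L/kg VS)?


Y = V / VS
= 6147.85 / 13.28
= 462.9405 L/kg VS

462.9405 L/kg VS


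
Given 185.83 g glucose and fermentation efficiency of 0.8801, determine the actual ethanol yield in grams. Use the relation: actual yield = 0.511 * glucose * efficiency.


Actual ethanol: m = 0.511 * 185.83 * 0.8801
m = 83.5735 g

83.5735 g


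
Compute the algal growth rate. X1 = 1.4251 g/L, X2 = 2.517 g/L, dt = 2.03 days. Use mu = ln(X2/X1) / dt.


mu = ln(X2/X1) / dt
= ln(2.517/1.4251) / 2.03
= 0.2802 per day

0.2802 per day


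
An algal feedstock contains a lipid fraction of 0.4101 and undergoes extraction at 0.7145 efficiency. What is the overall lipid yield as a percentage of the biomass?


Y = lipid_content * extraction_eff * 100
= 0.4101 * 0.7145 * 100
= 29.3016%

29.3016%


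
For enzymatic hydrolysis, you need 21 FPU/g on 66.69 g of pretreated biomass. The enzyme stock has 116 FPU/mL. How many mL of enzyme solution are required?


V = dosage * m_sub / activity
V = 21 * 66.69 / 116
V = 12.0732 mL

12.0732 mL


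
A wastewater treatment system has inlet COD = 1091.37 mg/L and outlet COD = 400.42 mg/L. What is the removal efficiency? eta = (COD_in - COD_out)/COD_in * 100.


eta = (COD_in - COD_out) / COD_in * 100
= (1091.37 - 400.42) / 1091.37 * 100
= 63.3103%

63.3103%


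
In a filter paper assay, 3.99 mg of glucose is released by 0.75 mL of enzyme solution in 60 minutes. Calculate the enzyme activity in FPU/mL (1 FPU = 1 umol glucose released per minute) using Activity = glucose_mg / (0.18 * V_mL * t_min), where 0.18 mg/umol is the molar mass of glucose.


Activity = glucose_mg / (0.18 mg/umol * V_mL * t_min)
= 3.99 / (0.18 * 0.75 * 60)
= 0.4926 FPU/mL

0.4926 FPU/mL


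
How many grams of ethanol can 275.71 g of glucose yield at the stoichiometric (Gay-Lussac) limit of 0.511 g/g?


Theoretical ethanol yield: m_EtOH = 0.511 * m_glucose
m_EtOH = 0.511 * 275.71 = 140.8878 g

140.8878 g


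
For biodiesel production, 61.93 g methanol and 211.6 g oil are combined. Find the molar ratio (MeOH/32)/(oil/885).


Molar ratio = n_MeOH / n_oil = (MeOH/32) / (oil/885) = (MeOH * 885) / (32 * oil)
= (61.93 * 885) / (32 * 211.6)
= 8.0943

8.0943


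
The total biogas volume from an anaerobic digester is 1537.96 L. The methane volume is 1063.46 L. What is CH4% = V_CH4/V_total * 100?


CH4% = V_CH4 / V_total * 100
= 1063.46 / 1537.96 * 100
= 69.1474%

69.1474%


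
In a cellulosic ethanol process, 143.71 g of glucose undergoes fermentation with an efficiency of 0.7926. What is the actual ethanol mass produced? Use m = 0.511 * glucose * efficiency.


Actual ethanol: m = 0.511 * 143.71 * 0.7926
m = 58.2052 g

58.2052 g


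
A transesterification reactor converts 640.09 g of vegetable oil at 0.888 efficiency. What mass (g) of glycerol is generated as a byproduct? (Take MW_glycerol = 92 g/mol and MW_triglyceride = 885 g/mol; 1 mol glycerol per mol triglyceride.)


glycerol = oil * conv * (92/885)
= 640.09 * 0.888 * 92 / 885
= 59.0879 g

59.0879 g


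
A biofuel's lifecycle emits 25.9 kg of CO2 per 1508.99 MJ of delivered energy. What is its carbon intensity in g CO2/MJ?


CI = CO2 * 1000 / E
= 25.9 * 1000 / 1508.99
= 17.1638 g CO2/MJ

17.1638 g CO2/MJ


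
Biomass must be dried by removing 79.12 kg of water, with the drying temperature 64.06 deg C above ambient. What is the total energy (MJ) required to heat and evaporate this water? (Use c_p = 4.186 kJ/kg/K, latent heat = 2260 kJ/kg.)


E = m_water * (4.186 * dT + 2260) / 1000
= 79.12 * (4.186 * 64.06 + 2260) / 1000
= 200.0276 MJ

200.0276 MJ


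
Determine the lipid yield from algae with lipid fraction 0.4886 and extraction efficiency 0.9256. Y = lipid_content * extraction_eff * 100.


Y = lipid_content * extraction_eff * 100
= 0.4886 * 0.9256 * 100
= 45.2248%

45.2248%


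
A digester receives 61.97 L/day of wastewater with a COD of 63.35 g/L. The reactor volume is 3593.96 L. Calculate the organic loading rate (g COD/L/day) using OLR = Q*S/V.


OLR = Q * S / V
= 61.97 * 63.35 / 3593.96
= 1.0923 g/L/day

1.0923 g/L/day


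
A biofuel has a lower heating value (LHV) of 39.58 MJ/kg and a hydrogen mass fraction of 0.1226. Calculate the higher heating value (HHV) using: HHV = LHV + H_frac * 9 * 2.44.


HHV = LHV + H_frac * 9 * 2.44
= 39.58 + 0.1226 * 9 * 2.44
= 42.2723 MJ/kg

42.2723 MJ/kg


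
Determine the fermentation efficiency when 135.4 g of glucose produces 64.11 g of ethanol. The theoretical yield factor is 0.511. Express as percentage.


Fermentation efficiency = (actual / (0.511 * glucose)) * 100
= (64.11 / (0.511 * 135.4)) * 100
= 92.6587%

92.6587%


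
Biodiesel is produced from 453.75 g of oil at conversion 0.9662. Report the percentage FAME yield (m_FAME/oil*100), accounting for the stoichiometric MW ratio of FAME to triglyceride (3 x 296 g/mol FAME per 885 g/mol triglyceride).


m_FAME = oil * conv * (3 * 296 / 885) = oil * conv * (888/885)
= 453.75 * 0.9662 * 888 / 885
= 439.8994 g
Y = m_FAME / oil * 100 = conv * (888/885) * 100
= 0.9662 * 888 / 885 * 100
= 96.95%

96.95%


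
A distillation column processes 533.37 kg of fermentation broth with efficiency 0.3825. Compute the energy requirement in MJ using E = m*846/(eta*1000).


E = m * 846 / (eta * 1000)
= 533.37 * 846 / (0.3825 * 1000)
= 1179.6889 MJ

1179.6889 MJ


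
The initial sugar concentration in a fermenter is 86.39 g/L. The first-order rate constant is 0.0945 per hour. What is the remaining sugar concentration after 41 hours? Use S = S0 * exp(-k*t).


S = S0 * exp(-k * t)
S = 86.39 * exp(-0.0945 * 41)
S = 1.7939 g/L

1.7939 g/L


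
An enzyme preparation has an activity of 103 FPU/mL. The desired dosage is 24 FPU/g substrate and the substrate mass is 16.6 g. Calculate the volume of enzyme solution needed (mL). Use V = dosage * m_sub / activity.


V = dosage * m_sub / activity
V = 24 * 16.6 / 103
V = 3.8680 mL

3.8680 mL


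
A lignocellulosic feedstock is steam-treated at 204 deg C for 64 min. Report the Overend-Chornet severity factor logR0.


logR0 = log10(t * exp((T - 100) / 14.75))
= log10(64 * exp((204 - 100) / 14.75))
= 4.8683

4.8683


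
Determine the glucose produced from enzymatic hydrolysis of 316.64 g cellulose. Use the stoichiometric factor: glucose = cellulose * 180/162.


glucose = cellulose * 180/162
= 316.64 * 180/162
= 351.8222 g

351.8222 g


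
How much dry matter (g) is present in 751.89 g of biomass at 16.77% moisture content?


Wd = Ww * (1 - MC/100)
= 751.89 * (1 - 16.77/100)
= 625.7980 g

625.7980 g


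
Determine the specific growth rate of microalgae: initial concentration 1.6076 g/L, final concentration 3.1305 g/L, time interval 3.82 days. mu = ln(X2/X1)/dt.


mu = ln(X2/X1) / dt
= ln(3.1305/1.6076) / 3.82
= 0.1745 per day

0.1745 per day


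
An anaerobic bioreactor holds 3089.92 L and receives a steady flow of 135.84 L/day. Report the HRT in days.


HRT = V / Q
= 3089.92 / 135.84
= 22.7468 days

22.7468 days


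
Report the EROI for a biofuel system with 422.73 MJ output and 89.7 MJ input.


EROI = E_out / E_in
= 422.73 / 89.7
= 4.7127

4.7127


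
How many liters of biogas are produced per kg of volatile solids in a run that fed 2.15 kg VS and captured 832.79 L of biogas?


Y = V / VS
= 832.79 / 2.15
= 387.3442 L/kg VS

387.3442 L/kg VS


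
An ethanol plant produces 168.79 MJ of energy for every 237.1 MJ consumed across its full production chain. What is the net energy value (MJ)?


NEV = E_out - E_in
= 168.79 - 237.1
= -68.3100 MJ

-68.3100 MJ


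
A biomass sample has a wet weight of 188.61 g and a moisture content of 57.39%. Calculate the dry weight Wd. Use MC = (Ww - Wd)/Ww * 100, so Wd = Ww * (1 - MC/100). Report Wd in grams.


Wd = Ww * (1 - MC/100)
= 188.61 * (1 - 57.39/100)
= 80.3667 g

80.3667 g


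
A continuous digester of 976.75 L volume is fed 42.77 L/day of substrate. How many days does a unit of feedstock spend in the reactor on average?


HRT = V / Q
= 976.75 / 42.77
= 22.8373 days

22.8373 days


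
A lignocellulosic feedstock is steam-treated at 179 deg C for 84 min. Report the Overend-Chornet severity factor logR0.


logR0 = log10(t * exp((T - 100) / 14.75))
= log10(84 * exp((179 - 100) / 14.75))
= 4.2503

4.2503


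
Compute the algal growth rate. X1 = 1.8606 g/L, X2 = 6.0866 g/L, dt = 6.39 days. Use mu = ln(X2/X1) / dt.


mu = ln(X2/X1) / dt
= ln(6.0866/1.8606) / 6.39
= 0.1855 per day

0.1855 per day


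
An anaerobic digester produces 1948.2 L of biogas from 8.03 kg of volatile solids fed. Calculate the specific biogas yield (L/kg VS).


Y = V / VS
= 1948.2 / 8.03
= 242.6152 L/kg VS

242.6152 L/kg VS


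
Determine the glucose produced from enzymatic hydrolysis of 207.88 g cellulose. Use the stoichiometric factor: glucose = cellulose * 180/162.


glucose = cellulose * 180/162
= 207.88 * 180/162
= 230.9778 g

230.9778 g


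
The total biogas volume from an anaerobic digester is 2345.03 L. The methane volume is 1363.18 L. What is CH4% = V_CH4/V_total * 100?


CH4% = V_CH4 / V_total * 100
= 1363.18 / 2345.03 * 100
= 58.1306%

58.1306%


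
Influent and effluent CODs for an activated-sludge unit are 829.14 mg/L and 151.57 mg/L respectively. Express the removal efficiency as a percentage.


eta = (COD_in - COD_out) / COD_in * 100
= (829.14 - 151.57) / 829.14 * 100
= 81.7196%

81.7196%


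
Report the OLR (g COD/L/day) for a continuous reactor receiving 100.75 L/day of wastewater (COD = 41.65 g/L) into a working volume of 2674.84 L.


OLR = Q * S / V
= 100.75 * 41.65 / 2674.84
= 1.5688 g/L/day

1.5688 g/L/day


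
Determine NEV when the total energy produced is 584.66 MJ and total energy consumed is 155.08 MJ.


NEV = E_out - E_in
= 584.66 - 155.08
= 429.5800 MJ

429.5800 MJ


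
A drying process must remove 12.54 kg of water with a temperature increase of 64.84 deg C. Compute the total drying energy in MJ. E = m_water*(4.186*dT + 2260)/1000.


E = m_water * (4.186 * dT + 2260) / 1000
= 12.54 * (4.186 * 64.84 + 2260) / 1000
= 31.7440 MJ

31.7440 MJ


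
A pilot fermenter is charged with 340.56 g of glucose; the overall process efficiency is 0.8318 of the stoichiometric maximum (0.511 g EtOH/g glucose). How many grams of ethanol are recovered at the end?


Actual ethanol: m = 0.511 * 340.56 * 0.8318
m = 144.7550 g

144.7550 g


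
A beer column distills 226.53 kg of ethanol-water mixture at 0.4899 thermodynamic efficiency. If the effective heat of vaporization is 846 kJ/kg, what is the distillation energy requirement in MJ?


E = m * 846 / (eta * 1000)
= 226.53 * 846 / (0.4899 * 1000)
= 391.1908 MJ

391.1908 MJ


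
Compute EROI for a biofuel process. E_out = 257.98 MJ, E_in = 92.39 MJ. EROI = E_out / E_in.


EROI = E_out / E_in
= 257.98 / 92.39
= 2.7923

2.7923
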